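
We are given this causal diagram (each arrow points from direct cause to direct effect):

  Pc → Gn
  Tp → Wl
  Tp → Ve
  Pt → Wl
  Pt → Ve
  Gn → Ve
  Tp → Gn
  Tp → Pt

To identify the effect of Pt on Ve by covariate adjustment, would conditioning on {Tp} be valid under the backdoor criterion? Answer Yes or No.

Yes

Backdoor paths from Pt to Ve (paths whose first edge points into Pt):
  P1: Pt <- Tp -> Gn -> Ve
  P2: Pt <- Tp -> Ve
Condition 1 (no descendant of Pt in the set): holds — descendants of Pt are {Ve, Wl}; none are in {Tp}.
Condition 2 (every backdoor path blocked by {Tp}):
  P1: blocked at fork node Tp ∈ conditioning set.
  P2: blocked at fork node Tp ∈ conditioning set.
{Tp} satisfies the backdoor criterion.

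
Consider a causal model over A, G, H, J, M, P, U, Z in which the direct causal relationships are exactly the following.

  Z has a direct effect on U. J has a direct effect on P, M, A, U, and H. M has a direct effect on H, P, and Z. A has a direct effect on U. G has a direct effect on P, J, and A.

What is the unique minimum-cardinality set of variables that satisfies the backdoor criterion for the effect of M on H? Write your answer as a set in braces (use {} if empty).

{J}

Variables eligible for adjustment (non-descendants of M, excluding M and H): {A, G, J}.
Backdoor paths from M to H:
  P1: M <- J -> H
The empty set is not sufficient: P1 (M <- J -> H) has no collider blocking it and no conditioned non-collider, so it is open.
Try {J}:
  P1: blocked at fork node J ∈ conditioning set.
{J} contains no descendant of M and blocks every backdoor path.
No other singleton works — e.g. {G} leaves P1 open — so {J} is the unique smallest valid adjustment set.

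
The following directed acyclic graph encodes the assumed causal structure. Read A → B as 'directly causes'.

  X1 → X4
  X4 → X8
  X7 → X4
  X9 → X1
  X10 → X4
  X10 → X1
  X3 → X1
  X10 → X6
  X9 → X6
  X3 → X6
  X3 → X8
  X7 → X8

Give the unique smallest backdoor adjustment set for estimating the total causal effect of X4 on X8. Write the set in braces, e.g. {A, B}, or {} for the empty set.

Variables eligible for adjustment (non-descendants of X4, excluding X4 and X8): {X1, X10, X3, X6, X7, X9}.
Backdoor paths from X4 to X8:
  P1: X4 <- X7 -> X8
  P2: X4 <- X10 -> X1 <- X3 -> X8
  P3: X4 <- X10 -> X1 <- X9 -> X6 <- X3 -> X8
  P4: X4 <- X10 -> X6 <- X3 -> X8
  P5: X4 <- X10 -> X6 <- X9 -> X1 <- X3 -> X8
  P6: X4 <- X1 <- X10 -> X6 <- X3 -> X8
  P7: X4 <- X1 <- X3 -> X8
  P8: X4 <- X1 <- X9 -> X6 <- X3 -> X8
The empty set is not sufficient: P1 (X4 <- X7 -> X8) has no collider blocking it and no conditioned non-collider, so it is open.
Try {X3, X7}:
  P1: blocked at fork node X7 ∈ conditioning set.
  P2: blocked at collider X1 (neither it nor any descendant is in the conditioning set).
  P3: blocked at collider X1 (neither it nor any descendant is in the conditioning set).
  P4: blocked at collider X6 (neither it nor any descendant is in the conditioning set).
  P5: blocked at collider X6 (neither it nor any descendant is in the conditioning set).
  P6: blocked at collider X6 (neither it nor any descendant is in the conditioning set).
  P7: blocked at fork node X3 ∈ conditioning set.
  P8: blocked at collider X6 (neither it nor any descendant is in the conditioning set).
{X3, X7} contains no descendant of X4 and blocks every backdoor path.
Every element of {X3, X7} is needed (dropping X3 leaves P7 open; dropping X7 leaves P1 open), so no proper subset is valid.
Among all size-2 subsets of the eligible variables, only {X3, X7} blocks every backdoor path, so it is the unique smallest valid adjustment set.

{X3, X7}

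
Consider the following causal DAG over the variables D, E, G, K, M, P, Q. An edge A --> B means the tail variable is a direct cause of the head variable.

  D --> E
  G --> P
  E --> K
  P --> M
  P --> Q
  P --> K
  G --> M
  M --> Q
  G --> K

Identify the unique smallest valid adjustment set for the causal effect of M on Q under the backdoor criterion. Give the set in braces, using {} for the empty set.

Variables eligible for adjustment (non-descendants of M, excluding M and Q): {D, E, G, K, P}.
Backdoor paths from M to Q:
  P1: M <- G -> P -> Q
  P2: M <- G -> K <- P -> Q
  P3: M <- P -> Q
The empty set is not sufficient: P1 (M <- G -> P -> Q) has no collider blocking it and no conditioned non-collider, so it is open.
Try {P}:
  P1: blocked at chain node P ∈ conditioning set.
  P2: blocked at collider K (neither it nor any descendant is in the conditioning set).
  P3: blocked at fork node P ∈ conditioning set.
{P} contains no descendant of M and blocks every backdoor path.
No other singleton works — e.g. {D} leaves P1 open — so {P} is the unique smallest valid adjustment set.

{P}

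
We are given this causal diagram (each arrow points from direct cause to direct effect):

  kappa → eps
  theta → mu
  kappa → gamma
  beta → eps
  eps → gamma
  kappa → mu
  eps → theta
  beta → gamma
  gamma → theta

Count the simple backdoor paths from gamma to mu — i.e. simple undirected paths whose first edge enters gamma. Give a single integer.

6

A backdoor path from gamma to mu is any simple undirected path whose first edge points into gamma (i.e. leaves gamma via a parent).
Parents of gamma: {beta, eps, kappa}.
Enumerating:
  P1: gamma <- beta -> eps <- kappa -> mu
  P2: gamma <- beta -> eps -> theta -> mu
  P3: gamma <- kappa -> eps -> theta -> mu
  P4: gamma <- kappa -> mu
  P5: gamma <- eps <- kappa -> mu
  P6: gamma <- eps -> theta -> mu
That exhausts the simple backdoor paths. Count: 6.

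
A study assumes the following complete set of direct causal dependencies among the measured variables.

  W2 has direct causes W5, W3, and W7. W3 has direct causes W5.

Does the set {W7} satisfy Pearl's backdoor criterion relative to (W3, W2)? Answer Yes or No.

No

Backdoor paths from W3 to W2 (paths whose first edge points into W3):
  P1: W3 <- W5 -> W2
Condition 1 (no descendant of W3 in the set): holds — descendants of W3 are {W2}; none are in {W7}.
Condition 2 (every backdoor path blocked by {W7}):
  P1: open — no interior node is in the conditioning set.
{W7} does not satisfy the backdoor criterion.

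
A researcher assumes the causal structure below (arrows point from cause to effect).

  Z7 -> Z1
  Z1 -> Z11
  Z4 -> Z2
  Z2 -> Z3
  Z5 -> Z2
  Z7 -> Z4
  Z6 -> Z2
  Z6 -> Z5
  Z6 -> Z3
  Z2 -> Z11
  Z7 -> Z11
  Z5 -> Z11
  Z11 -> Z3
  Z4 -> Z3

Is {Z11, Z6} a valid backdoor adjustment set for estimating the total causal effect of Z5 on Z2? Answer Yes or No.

No

Backdoor paths from Z5 to Z2 (paths whose first edge points into Z5):
  P1: Z5 <- Z6 -> Z2
  P2: Z5 <- Z6 -> Z3 <- Z4 <- Z7 -> Z1 -> Z11 <- Z2
  P3: Z5 <- Z6 -> Z3 <- Z4 <- Z7 -> Z11 <- Z2
  P4: Z5 <- Z6 -> Z3 <- Z4 -> Z2
  P5: Z5 <- Z6 -> Z3 <- Z2
  P6: Z5 <- Z6 -> Z3 <- Z11 <- Z7 -> Z4 -> Z2
  P7: Z5 <- Z6 -> Z3 <- Z11 <- Z1 <- Z7 -> Z4 -> Z2
  P8: Z5 <- Z6 -> Z3 <- Z11 <- Z2
Condition 1 (no descendant of Z5 in the set): FAILS — Z11 is a descendant of Z5.
Condition 2 (every backdoor path blocked by {Z11, Z6}):
  P1: blocked at fork node Z6 ∈ conditioning set.
  P2: blocked at fork node Z6 ∈ conditioning set.
  P3: blocked at fork node Z6 ∈ conditioning set.
  P4: blocked at fork node Z6 ∈ conditioning set.
  P5: blocked at fork node Z6 ∈ conditioning set.
  P6: blocked at fork node Z6 ∈ conditioning set.
  P7: blocked at fork node Z6 ∈ conditioning set.
  P8: blocked at fork node Z6 ∈ conditioning set.
{Z11, Z6} does not satisfy the backdoor criterion.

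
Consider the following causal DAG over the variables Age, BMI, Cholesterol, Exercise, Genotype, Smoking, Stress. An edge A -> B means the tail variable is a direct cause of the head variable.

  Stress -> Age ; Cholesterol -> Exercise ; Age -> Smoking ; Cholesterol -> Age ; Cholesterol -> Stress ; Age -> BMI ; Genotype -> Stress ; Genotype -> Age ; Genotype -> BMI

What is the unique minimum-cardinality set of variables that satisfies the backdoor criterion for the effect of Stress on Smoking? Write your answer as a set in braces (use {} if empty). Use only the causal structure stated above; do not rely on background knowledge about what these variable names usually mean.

Variables eligible for adjustment (non-descendants of Stress, excluding Stress and Smoking): {Cholesterol, Exercise, Genotype}.
Backdoor paths from Stress to Smoking:
  P1: Stress <- Genotype -> Age -> Smoking
  P2: Stress <- Genotype -> BMI <- Age -> Smoking
  P3: Stress <- Cholesterol -> Age -> Smoking
The empty set is not sufficient: P1 (Stress <- Genotype -> Age -> Smoking) has no collider blocking it and no conditioned non-collider, so it is open.
Try {Cholesterol, Genotype}:
  P1: blocked at fork node Genotype ∈ conditioning set.
  P2: blocked at fork node Genotype ∈ conditioning set.
  P3: blocked at fork node Cholesterol ∈ conditioning set.
{Cholesterol, Genotype} contains no descendant of Stress and blocks every backdoor path.
Every element of {Cholesterol, Genotype} is needed (dropping Cholesterol leaves P3 open; dropping Genotype leaves P1 open), so no proper subset is valid.
Among all size-2 subsets of the eligible variables, only {Cholesterol, Genotype} blocks every backdoor path, so it is the unique smallest valid adjustment set.

{Cholesterol, Genotype}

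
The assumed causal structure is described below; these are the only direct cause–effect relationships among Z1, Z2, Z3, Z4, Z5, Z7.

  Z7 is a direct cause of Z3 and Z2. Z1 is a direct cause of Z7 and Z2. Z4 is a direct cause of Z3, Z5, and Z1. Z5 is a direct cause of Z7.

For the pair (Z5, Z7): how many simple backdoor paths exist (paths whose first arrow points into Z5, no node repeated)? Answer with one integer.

3

A backdoor path from Z5 to Z7 is any simple undirected path whose first edge points into Z5 (i.e. leaves Z5 via a parent).
Parents of Z5: {Z4}.
Enumerating:
  P1: Z5 <- Z4 -> Z1 -> Z7
  P2: Z5 <- Z4 -> Z1 -> Z2 <- Z7
  P3: Z5 <- Z4 -> Z3 <- Z7
That exhausts the simple backdoor paths. Count: 3.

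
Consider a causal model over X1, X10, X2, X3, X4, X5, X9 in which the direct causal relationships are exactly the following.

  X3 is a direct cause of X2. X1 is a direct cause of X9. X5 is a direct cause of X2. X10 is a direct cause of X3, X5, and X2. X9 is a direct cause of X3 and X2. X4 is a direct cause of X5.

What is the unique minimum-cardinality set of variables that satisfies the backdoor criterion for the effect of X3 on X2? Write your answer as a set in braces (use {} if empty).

{X10, X9}

Variables eligible for adjustment (non-descendants of X3, excluding X3 and X2): {X1, X10, X4, X5, X9}.
Backdoor paths from X3 to X2:
  P1: X3 <- X10 -> X5 -> X2
  P2: X3 <- X10 -> X2
  P3: X3 <- X9 -> X2
The empty set is not sufficient: P1 (X3 <- X10 -> X5 -> X2) has no collider blocking it and no conditioned non-collider, so it is open.
Try {X10, X9}:
  P1: blocked at fork node X10 ∈ conditioning set.
  P2: blocked at fork node X10 ∈ conditioning set.
  P3: blocked at fork node X9 ∈ conditioning set.
{X10, X9} contains no descendant of X3 and blocks every backdoor path.
Every element of {X10, X9} is needed (dropping X10 leaves P1 open; dropping X9 leaves P3 open), so no proper subset is valid.
Among all size-2 subsets of the eligible variables, only {X10, X9} blocks every backdoor path, so it is the unique smallest valid adjustment set.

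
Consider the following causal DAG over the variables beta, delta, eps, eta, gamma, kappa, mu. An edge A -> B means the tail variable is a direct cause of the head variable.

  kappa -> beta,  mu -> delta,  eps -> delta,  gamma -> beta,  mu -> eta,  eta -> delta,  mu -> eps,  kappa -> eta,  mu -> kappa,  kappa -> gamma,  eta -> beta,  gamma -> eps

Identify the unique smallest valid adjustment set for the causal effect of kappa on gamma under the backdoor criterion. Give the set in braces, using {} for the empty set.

{}

Variables eligible for adjustment (non-descendants of kappa, excluding kappa and gamma): {mu}.
Backdoor paths from kappa to gamma:
  P1: kappa <- mu -> eta -> beta <- gamma
  P2: kappa <- mu -> eta -> delta <- eps <- gamma
  P3: kappa <- mu -> eps <- gamma
  P4: kappa <- mu -> eps -> delta <- eta -> beta <- gamma
  P5: kappa <- mu -> delta <- eta -> beta <- gamma
  P6: kappa <- mu -> delta <- eps <- gamma
Each backdoor path contains an unconditioned collider, so every path is already blocked with the empty conditioning set:
  P1: blocked at collider beta (neither it nor any descendant is in the conditioning set).
  P2: blocked at collider delta (neither it nor any descendant is in the conditioning set).
  P3: blocked at collider eps (neither it nor any descendant is in the conditioning set).
  P4: blocked at collider delta (neither it nor any descendant is in the conditioning set).
  P5: blocked at collider delta (neither it nor any descendant is in the conditioning set).
  P6: blocked at collider delta (neither it nor any descendant is in the conditioning set).
The empty set is therefore the unique smallest valid set.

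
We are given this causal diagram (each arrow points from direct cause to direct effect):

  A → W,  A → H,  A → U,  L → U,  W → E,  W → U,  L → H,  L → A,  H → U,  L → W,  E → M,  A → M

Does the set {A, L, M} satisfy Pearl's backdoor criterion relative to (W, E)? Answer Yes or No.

No

Backdoor paths from W to E (paths whose first edge points into W):
  P1: W <- L -> A -> M <- E
  P2: W <- L -> H <- A -> M <- E
  P3: W <- L -> H -> U <- A -> M <- E
  P4: W <- L -> U <- A -> M <- E
  P5: W <- L -> U <- H <- A -> M <- E
  P6: W <- A -> M <- E
Condition 1 (no descendant of W in the set): FAILS — M is a descendant of W.
Condition 2 (every backdoor path blocked by {A, L, M}):
  P1: blocked at fork node L ∈ conditioning set.
  P2: blocked at fork node L ∈ conditioning set.
  P3: blocked at fork node L ∈ conditioning set.
  P4: blocked at fork node L ∈ conditioning set.
  P5: blocked at fork node L ∈ conditioning set.
  P6: blocked at fork node A ∈ conditioning set.
{A, L, M} does not satisfy the backdoor criterion.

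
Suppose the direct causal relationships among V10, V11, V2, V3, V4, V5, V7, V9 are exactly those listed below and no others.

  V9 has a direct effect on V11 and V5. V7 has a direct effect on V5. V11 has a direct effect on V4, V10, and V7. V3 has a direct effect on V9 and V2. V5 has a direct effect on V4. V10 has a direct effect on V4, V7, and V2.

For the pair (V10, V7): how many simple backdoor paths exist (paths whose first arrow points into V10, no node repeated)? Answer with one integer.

A backdoor path from V10 to V7 is any simple undirected path whose first edge points into V10 (i.e. leaves V10 via a parent).
Parents of V10: {V11}.
Enumerating:
  P1: V10 <- V11 <- V9 -> V5 <- V7
  P2: V10 <- V11 -> V7
  P3: V10 <- V11 -> V4 <- V5 <- V7
That exhausts the simple backdoor paths. Count: 3.

3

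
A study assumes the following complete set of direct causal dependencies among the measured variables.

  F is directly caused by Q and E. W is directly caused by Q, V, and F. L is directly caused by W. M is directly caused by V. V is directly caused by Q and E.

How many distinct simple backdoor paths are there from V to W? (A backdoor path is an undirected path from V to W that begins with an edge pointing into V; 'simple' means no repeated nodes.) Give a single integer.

A backdoor path from V to W is any simple undirected path whose first edge points into V (i.e. leaves V via a parent).
Parents of V: {E, Q}.
Enumerating:
  P1: V <- Q -> F -> W
  P2: V <- Q -> W
  P3: V <- E -> F <- Q -> W
  P4: V <- E -> F -> W
That exhausts the simple backdoor paths. Count: 4.

4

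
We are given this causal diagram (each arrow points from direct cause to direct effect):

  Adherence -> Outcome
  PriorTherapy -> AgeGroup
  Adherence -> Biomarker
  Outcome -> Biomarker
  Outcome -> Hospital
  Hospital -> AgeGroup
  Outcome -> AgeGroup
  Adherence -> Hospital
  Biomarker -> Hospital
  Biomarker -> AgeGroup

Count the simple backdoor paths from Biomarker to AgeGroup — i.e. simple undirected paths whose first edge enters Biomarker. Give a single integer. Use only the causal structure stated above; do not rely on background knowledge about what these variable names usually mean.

A backdoor path from Biomarker to AgeGroup is any simple undirected path whose first edge points into Biomarker (i.e. leaves Biomarker via a parent).
Parents of Biomarker: {Adherence, Outcome}.
Enumerating:
  P1: Biomarker <- Adherence -> Outcome -> Hospital -> AgeGroup
  P2: Biomarker <- Adherence -> Outcome -> AgeGroup
  P3: Biomarker <- Adherence -> Hospital <- Outcome -> AgeGroup
  P4: Biomarker <- Adherence -> Hospital -> AgeGroup
  P5: Biomarker <- Outcome <- Adherence -> Hospital -> AgeGroup
  P6: Biomarker <- Outcome -> Hospital -> AgeGroup
  P7: Biomarker <- Outcome -> AgeGroup
That exhausts the simple backdoor paths. Count: 7.

7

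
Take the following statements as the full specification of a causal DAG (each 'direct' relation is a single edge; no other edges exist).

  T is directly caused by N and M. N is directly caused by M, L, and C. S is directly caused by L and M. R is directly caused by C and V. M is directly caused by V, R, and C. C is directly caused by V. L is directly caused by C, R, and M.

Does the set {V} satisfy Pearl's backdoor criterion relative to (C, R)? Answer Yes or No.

Yes

Backdoor paths from C to R (paths whose first edge points into C):
  P1: C <- V -> R
  P2: C <- V -> M <- R
  P3: C <- V -> M -> L <- R
  P4: C <- V -> M -> S <- L <- R
  P5: C <- V -> M -> N <- L <- R
  P6: C <- V -> M -> T <- N <- L <- R
Condition 1 (no descendant of C in the set): holds — descendants of C are {L, M, N, R, S, T}; none are in {V}.
Condition 2 (every backdoor path blocked by {V}):
  P1: blocked at fork node V ∈ conditioning set.
  P2: blocked at fork node V ∈ conditioning set.
  P3: blocked at fork node V ∈ conditioning set.
  P4: blocked at fork node V ∈ conditioning set.
  P5: blocked at fork node V ∈ conditioning set.
  P6: blocked at fork node V ∈ conditioning set.
{V} satisfies the backdoor criterion.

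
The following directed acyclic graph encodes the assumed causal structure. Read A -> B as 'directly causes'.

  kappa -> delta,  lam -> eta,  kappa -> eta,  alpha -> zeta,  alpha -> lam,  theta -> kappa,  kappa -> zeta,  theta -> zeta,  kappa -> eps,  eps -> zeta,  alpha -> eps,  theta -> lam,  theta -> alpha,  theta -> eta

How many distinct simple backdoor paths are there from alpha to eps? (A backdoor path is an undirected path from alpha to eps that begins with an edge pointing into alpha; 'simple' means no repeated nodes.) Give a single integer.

A backdoor path from alpha to eps is any simple undirected path whose first edge points into alpha (i.e. leaves alpha via a parent).
Parents of alpha: {theta}.
Enumerating:
  P1: alpha <- theta -> kappa -> eps
  P2: alpha <- theta -> kappa -> zeta <- eps
  P3: alpha <- theta -> lam -> eta <- kappa -> eps
  P4: alpha <- theta -> lam -> eta <- kappa -> zeta <- eps
  P5: alpha <- theta -> zeta <- kappa -> eps
  P6: alpha <- theta -> zeta <- eps
  P7: alpha <- theta -> eta <- kappa -> eps
  P8: alpha <- theta -> eta <- kappa -> zeta <- eps
That exhausts the simple backdoor paths. Count: 8.

8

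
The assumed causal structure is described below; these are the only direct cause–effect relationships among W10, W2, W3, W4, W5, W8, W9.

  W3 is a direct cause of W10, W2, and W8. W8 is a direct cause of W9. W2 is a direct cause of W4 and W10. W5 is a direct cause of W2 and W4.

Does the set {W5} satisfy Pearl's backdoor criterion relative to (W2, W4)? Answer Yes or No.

Yes

Backdoor paths from W2 to W4 (paths whose first edge points into W2):
  P1: W2 <- W5 -> W4
Condition 1 (no descendant of W2 in the set): holds — descendants of W2 are {W10, W4}; none are in {W5}.
Condition 2 (every backdoor path blocked by {W5}):
  P1: blocked at fork node W5 ∈ conditioning set.
{W5} satisfies the backdoor criterion.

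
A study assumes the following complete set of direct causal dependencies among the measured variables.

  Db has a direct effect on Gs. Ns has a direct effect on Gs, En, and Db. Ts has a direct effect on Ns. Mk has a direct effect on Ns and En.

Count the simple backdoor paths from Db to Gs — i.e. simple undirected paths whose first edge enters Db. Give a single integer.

A backdoor path from Db to Gs is any simple undirected path whose first edge points into Db (i.e. leaves Db via a parent).
Parents of Db: {Ns}.
Enumerating:
  P1: Db <- Ns -> Gs
That exhausts the simple backdoor paths. Count: 1.

1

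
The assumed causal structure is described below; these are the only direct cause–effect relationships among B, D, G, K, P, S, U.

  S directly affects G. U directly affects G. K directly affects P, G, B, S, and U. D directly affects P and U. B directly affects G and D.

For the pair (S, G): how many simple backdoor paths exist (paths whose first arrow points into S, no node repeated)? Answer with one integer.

A backdoor path from S to G is any simple undirected path whose first edge points into S (i.e. leaves S via a parent).
Parents of S: {K}.
Enumerating:
  P1: S <- K -> B -> D -> U -> G
  P2: S <- K -> B -> G
  P3: S <- K -> U <- D <- B -> G
  P4: S <- K -> U -> G
  P5: S <- K -> G
  P6: S <- K -> P <- D <- B -> G
  P7: S <- K -> P <- D -> U -> G
That exhausts the simple backdoor paths. Count: 7.

7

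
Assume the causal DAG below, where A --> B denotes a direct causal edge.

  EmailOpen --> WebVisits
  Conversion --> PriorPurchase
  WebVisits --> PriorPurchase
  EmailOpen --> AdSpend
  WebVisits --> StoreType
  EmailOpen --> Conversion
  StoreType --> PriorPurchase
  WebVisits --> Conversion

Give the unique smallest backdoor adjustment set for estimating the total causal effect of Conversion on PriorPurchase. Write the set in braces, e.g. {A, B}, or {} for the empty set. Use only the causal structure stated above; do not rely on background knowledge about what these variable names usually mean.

{WebVisits}

Variables eligible for adjustment (non-descendants of Conversion, excluding Conversion and PriorPurchase): {AdSpend, EmailOpen, StoreType, WebVisits}.
Backdoor paths from Conversion to PriorPurchase:
  P1: Conversion <- EmailOpen -> WebVisits -> StoreType -> PriorPurchase
  P2: Conversion <- EmailOpen -> WebVisits -> PriorPurchase
  P3: Conversion <- WebVisits -> StoreType -> PriorPurchase
  P4: Conversion <- WebVisits -> PriorPurchase
The empty set is not sufficient: P1 (Conversion <- EmailOpen -> WebVisits -> StoreType -> PriorPurchase) has no collider blocking it and no conditioned non-collider, so it is open.
Try {WebVisits}:
  P1: blocked at chain node WebVisits ∈ conditioning set.
  P2: blocked at chain node WebVisits ∈ conditioning set.
  P3: blocked at fork node WebVisits ∈ conditioning set.
  P4: blocked at fork node WebVisits ∈ conditioning set.
{WebVisits} contains no descendant of Conversion and blocks every backdoor path.
No other singleton works — e.g. {EmailOpen} leaves P3 open — so {WebVisits} is the unique smallest valid adjustment set.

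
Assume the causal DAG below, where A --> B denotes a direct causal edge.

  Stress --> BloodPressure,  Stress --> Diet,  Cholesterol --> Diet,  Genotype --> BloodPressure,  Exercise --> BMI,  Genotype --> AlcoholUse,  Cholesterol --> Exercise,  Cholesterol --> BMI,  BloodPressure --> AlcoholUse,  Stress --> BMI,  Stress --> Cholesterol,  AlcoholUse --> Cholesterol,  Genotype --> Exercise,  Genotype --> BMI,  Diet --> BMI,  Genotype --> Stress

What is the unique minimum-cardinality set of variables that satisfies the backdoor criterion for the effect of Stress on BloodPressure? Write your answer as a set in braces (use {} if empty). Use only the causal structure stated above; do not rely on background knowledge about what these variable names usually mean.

{Genotype}

Variables eligible for adjustment (non-descendants of Stress, excluding Stress and BloodPressure): {Genotype}.
Backdoor paths from Stress to BloodPressure:
  P1: Stress <- Genotype -> BloodPressure
  P2: Stress <- Genotype -> AlcoholUse <- BloodPressure
  P3: Stress <- Genotype -> Exercise <- Cholesterol <- AlcoholUse <- BloodPressure
  P4: Stress <- Genotype -> Exercise -> BMI <- Cholesterol <- AlcoholUse <- BloodPressure
  P5: Stress <- Genotype -> Exercise -> BMI <- Diet <- Cholesterol <- AlcoholUse <- BloodPressure
  P6: Stress <- Genotype -> BMI <- Cholesterol <- AlcoholUse <- BloodPressure
  P7: Stress <- Genotype -> BMI <- Exercise <- Cholesterol <- AlcoholUse <- BloodPressure
  P8: Stress <- Genotype -> BMI <- Diet <- Cholesterol <- AlcoholUse <- BloodPressure
The empty set is not sufficient: P1 (Stress <- Genotype -> BloodPressure) has no collider blocking it and no conditioned non-collider, so it is open.
Try {Genotype}:
  P1: blocked at fork node Genotype ∈ conditioning set.
  P2: blocked at fork node Genotype ∈ conditioning set.
  P3: blocked at fork node Genotype ∈ conditioning set.
  P4: blocked at fork node Genotype ∈ conditioning set.
  P5: blocked at fork node Genotype ∈ conditioning set.
  P6: blocked at fork node Genotype ∈ conditioning set.
  P7: blocked at fork node Genotype ∈ conditioning set.
  P8: blocked at fork node Genotype ∈ conditioning set.
{Genotype} contains no descendant of Stress and blocks every backdoor path.
{Genotype} is the unique smallest valid adjustment set.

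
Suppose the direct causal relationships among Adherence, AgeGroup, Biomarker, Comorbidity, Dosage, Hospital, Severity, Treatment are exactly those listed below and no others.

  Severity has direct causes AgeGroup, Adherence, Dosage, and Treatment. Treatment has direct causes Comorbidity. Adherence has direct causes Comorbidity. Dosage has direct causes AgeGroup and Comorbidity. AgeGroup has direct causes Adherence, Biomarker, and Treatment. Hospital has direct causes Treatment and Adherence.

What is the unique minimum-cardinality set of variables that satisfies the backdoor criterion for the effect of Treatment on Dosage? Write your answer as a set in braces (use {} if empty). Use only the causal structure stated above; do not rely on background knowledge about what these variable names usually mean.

{Comorbidity}

Variables eligible for adjustment (non-descendants of Treatment, excluding Treatment and Dosage): {Adherence, Biomarker, Comorbidity}.
Backdoor paths from Treatment to Dosage:
  P1: Treatment <- Comorbidity -> Adherence -> AgeGroup -> Dosage
  P2: Treatment <- Comorbidity -> Adherence -> AgeGroup -> Severity <- Dosage
  P3: Treatment <- Comorbidity -> Adherence -> Severity <- AgeGroup -> Dosage
  P4: Treatment <- Comorbidity -> Adherence -> Severity <- Dosage
  P5: Treatment <- Comorbidity -> Dosage
The empty set is not sufficient: P1 (Treatment <- Comorbidity -> Adherence -> AgeGroup -> Dosage) has no collider blocking it and no conditioned non-collider, so it is open.
Try {Comorbidity}:
  P1: blocked at fork node Comorbidity ∈ conditioning set.
  P2: blocked at fork node Comorbidity ∈ conditioning set.
  P3: blocked at fork node Comorbidity ∈ conditioning set.
  P4: blocked at fork node Comorbidity ∈ conditioning set.
  P5: blocked at fork node Comorbidity ∈ conditioning set.
{Comorbidity} contains no descendant of Treatment and blocks every backdoor path.
No other singleton works — e.g. {Adherence} leaves P5 open — so {Comorbidity} is the unique smallest valid adjustment set.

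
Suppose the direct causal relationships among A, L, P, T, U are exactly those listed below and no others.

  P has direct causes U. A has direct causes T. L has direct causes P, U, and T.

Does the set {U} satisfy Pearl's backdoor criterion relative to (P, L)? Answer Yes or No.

Backdoor paths from P to L (paths whose first edge points into P):
  P1: P <- U -> L
Condition 1 (no descendant of P in the set): holds — descendants of P are {L}; none are in {U}.
Condition 2 (every backdoor path blocked by {U}):
  P1: blocked at fork node U ∈ conditioning set.
{U} satisfies the backdoor criterion.

Yes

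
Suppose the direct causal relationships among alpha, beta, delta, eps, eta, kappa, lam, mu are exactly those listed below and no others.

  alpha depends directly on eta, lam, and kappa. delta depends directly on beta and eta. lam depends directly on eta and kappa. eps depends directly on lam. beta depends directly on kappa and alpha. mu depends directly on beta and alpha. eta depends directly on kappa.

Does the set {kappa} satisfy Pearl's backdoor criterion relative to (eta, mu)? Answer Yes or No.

Yes

Backdoor paths from eta to mu (paths whose first edge points into eta):
  P1: eta <- kappa -> lam -> alpha -> beta -> mu
  P2: eta <- kappa -> lam -> alpha -> mu
  P3: eta <- kappa -> alpha -> beta -> mu
  P4: eta <- kappa -> alpha -> mu
  P5: eta <- kappa -> beta <- alpha -> mu
  P6: eta <- kappa -> beta -> mu
Condition 1 (no descendant of eta in the set): holds — descendants of eta are {alpha, beta, delta, eps, lam, mu}; none are in {kappa}.
Condition 2 (every backdoor path blocked by {kappa}):
  P1: blocked at fork node kappa ∈ conditioning set.
  P2: blocked at fork node kappa ∈ conditioning set.
  P3: blocked at fork node kappa ∈ conditioning set.
  P4: blocked at fork node kappa ∈ conditioning set.
  P5: blocked at fork node kappa ∈ conditioning set.
  P6: blocked at fork node kappa ∈ conditioning set.
{kappa} satisfies the backdoor criterion.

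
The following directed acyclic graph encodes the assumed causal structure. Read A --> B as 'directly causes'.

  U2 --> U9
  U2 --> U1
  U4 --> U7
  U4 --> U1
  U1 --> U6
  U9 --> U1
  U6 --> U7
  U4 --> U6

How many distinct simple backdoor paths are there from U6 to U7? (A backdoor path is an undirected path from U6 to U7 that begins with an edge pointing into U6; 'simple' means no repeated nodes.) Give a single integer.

2

A backdoor path from U6 to U7 is any simple undirected path whose first edge points into U6 (i.e. leaves U6 via a parent).
Parents of U6: {U1, U4}.
Enumerating:
  P1: U6 <- U4 -> U7
  P2: U6 <- U1 <- U4 -> U7
That exhausts the simple backdoor paths. Count: 2.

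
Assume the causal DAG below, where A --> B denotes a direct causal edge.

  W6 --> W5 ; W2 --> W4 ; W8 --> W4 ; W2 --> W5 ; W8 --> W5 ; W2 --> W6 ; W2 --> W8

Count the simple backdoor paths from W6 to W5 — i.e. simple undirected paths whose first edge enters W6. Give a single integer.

3

A backdoor path from W6 to W5 is any simple undirected path whose first edge points into W6 (i.e. leaves W6 via a parent).
Parents of W6: {W2}.
Enumerating:
  P1: W6 <- W2 -> W8 -> W5
  P2: W6 <- W2 -> W4 <- W8 -> W5
  P3: W6 <- W2 -> W5
That exhausts the simple backdoor paths. Count: 3.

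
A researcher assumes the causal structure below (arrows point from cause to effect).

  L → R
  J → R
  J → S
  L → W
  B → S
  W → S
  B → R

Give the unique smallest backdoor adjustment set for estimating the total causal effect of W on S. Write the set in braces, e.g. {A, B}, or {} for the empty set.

{}

Variables eligible for adjustment (non-descendants of W, excluding W and S): {B, J, L, R}.
Backdoor paths from W to S:
  P1: W <- L -> R <- J -> S
  P2: W <- L -> R <- B -> S
Each backdoor path contains an unconditioned collider, so every path is already blocked with the empty conditioning set:
  P1: blocked at collider R (neither it nor any descendant is in the conditioning set).
  P2: blocked at collider R (neither it nor any descendant is in the conditioning set).
The empty set is therefore the unique smallest valid set.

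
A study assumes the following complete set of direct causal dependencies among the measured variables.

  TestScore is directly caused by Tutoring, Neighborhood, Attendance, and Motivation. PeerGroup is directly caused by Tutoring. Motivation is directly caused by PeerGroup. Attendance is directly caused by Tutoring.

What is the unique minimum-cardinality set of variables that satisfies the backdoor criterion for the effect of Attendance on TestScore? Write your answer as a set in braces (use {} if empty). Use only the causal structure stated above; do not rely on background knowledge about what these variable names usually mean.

Variables eligible for adjustment (non-descendants of Attendance, excluding Attendance and TestScore): {Motivation, Neighborhood, PeerGroup, Tutoring}.
Backdoor paths from Attendance to TestScore:
  P1: Attendance <- Tutoring -> PeerGroup -> Motivation -> TestScore
  P2: Attendance <- Tutoring -> TestScore
The empty set is not sufficient: P1 (Attendance <- Tutoring -> PeerGroup -> Motivation -> TestScore) has no collider blocking it and no conditioned non-collider, so it is open.
Try {Tutoring}:
  P1: blocked at fork node Tutoring ∈ conditioning set.
  P2: blocked at fork node Tutoring ∈ conditioning set.
{Tutoring} contains no descendant of Attendance and blocks every backdoor path.
No other singleton works — e.g. {PeerGroup} leaves P2 open — so {Tutoring} is the unique smallest valid adjustment set.

{Tutoring}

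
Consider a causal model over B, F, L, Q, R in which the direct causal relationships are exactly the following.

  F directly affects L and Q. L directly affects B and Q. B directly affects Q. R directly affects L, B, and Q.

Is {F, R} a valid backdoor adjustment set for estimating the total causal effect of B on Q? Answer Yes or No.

Backdoor paths from B to Q (paths whose first edge points into B):
  P1: B <- R -> L <- F -> Q
  P2: B <- R -> L -> Q
  P3: B <- R -> Q
  P4: B <- L <- F -> Q
  P5: B <- L <- R -> Q
  P6: B <- L -> Q
Condition 1 (no descendant of B in the set): holds — descendants of B are {Q}; none are in {F, R}.
Condition 2 (every backdoor path blocked by {F, R}):
  P1: blocked at fork node R ∈ conditioning set.
  P2: blocked at fork node R ∈ conditioning set.
  P3: blocked at fork node R ∈ conditioning set.
  P4: blocked at fork node F ∈ conditioning set.
  P5: blocked at fork node R ∈ conditioning set.
  P6: open — no interior node is in the conditioning set.
{F, R} does not satisfy the backdoor criterion.

No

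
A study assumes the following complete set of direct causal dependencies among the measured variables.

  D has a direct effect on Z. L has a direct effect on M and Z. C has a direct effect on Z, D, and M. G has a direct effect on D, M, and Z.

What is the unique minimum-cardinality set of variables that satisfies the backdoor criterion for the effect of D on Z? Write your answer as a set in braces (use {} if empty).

Variables eligible for adjustment (non-descendants of D, excluding D and Z): {C, G, L, M}.
Backdoor paths from D to Z:
  P1: D <- G -> Z
  P2: D <- G -> M <- L -> Z
  P3: D <- G -> M <- C -> Z
  P4: D <- C -> Z
  P5: D <- C -> M <- L -> Z
  P6: D <- C -> M <- G -> Z
The empty set is not sufficient: P1 (D <- G -> Z) has no collider blocking it and no conditioned non-collider, so it is open.
Try {C, G}:
  P1: blocked at fork node G ∈ conditioning set.
  P2: blocked at fork node G ∈ conditioning set.
  P3: blocked at fork node G ∈ conditioning set.
  P4: blocked at fork node C ∈ conditioning set.
  P5: blocked at fork node C ∈ conditioning set.
  P6: blocked at fork node C ∈ conditioning set.
{C, G} contains no descendant of D and blocks every backdoor path.
Every element of {C, G} is needed (dropping C leaves P4 open; dropping G leaves P1 open), so no proper subset is valid.
Among all size-2 subsets of the eligible variables, only {C, G} blocks every backdoor path, so it is the unique smallest valid adjustment set.

{C, G}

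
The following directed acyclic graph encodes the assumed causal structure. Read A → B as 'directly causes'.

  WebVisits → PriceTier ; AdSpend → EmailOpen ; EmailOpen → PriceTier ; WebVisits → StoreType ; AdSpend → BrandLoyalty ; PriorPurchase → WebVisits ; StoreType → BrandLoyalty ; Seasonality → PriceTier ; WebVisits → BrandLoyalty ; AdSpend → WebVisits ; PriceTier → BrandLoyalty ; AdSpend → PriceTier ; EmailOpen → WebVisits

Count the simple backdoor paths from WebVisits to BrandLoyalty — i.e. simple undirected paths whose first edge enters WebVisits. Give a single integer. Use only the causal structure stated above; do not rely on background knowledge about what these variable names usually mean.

7

A backdoor path from WebVisits to BrandLoyalty is any simple undirected path whose first edge points into WebVisits (i.e. leaves WebVisits via a parent).
Parents of WebVisits: {AdSpend, EmailOpen, PriorPurchase}.
Enumerating:
  P1: WebVisits <- AdSpend -> EmailOpen -> PriceTier -> BrandLoyalty
  P2: WebVisits <- AdSpend -> PriceTier -> BrandLoyalty
  P3: WebVisits <- AdSpend -> BrandLoyalty
  P4: WebVisits <- EmailOpen <- AdSpend -> PriceTier -> BrandLoyalty
  P5: WebVisits <- EmailOpen <- AdSpend -> BrandLoyalty
  P6: WebVisits <- EmailOpen -> PriceTier <- AdSpend -> BrandLoyalty
  P7: WebVisits <- EmailOpen -> PriceTier -> BrandLoyalty
That exhausts the simple backdoor paths. Count: 7.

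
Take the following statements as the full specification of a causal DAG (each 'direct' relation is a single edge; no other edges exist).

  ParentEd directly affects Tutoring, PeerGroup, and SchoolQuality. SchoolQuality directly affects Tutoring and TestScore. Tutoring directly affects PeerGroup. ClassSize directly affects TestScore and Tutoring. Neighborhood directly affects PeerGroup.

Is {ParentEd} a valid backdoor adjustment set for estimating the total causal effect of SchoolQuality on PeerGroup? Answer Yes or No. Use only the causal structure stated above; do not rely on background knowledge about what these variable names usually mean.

Yes

Backdoor paths from SchoolQuality to PeerGroup (paths whose first edge points into SchoolQuality):
  P1: SchoolQuality <- ParentEd -> Tutoring -> PeerGroup
  P2: SchoolQuality <- ParentEd -> PeerGroup
Condition 1 (no descendant of SchoolQuality in the set): holds — descendants of SchoolQuality are {PeerGroup, TestScore, Tutoring}; none are in {ParentEd}.
Condition 2 (every backdoor path blocked by {ParentEd}):
  P1: blocked at fork node ParentEd ∈ conditioning set.
  P2: blocked at fork node ParentEd ∈ conditioning set.
{ParentEd} satisfies the backdoor criterion.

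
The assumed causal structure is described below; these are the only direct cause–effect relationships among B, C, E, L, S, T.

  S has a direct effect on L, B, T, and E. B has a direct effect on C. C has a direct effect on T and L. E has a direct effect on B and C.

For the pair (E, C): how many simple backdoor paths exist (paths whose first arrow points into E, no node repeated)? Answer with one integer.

3

A backdoor path from E to C is any simple undirected path whose first edge points into E (i.e. leaves E via a parent).
Parents of E: {S}.
Enumerating:
  P1: E <- S -> B -> C
  P2: E <- S -> T <- C
  P3: E <- S -> L <- C
That exhausts the simple backdoor paths. Count: 3.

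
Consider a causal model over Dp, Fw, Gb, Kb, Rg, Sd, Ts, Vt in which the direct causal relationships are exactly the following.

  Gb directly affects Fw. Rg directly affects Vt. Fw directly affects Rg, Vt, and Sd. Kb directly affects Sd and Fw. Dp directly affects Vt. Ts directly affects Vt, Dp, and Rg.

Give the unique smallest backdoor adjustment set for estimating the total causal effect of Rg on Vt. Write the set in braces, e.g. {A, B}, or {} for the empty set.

{Fw, Ts}

Variables eligible for adjustment (non-descendants of Rg, excluding Rg and Vt): {Dp, Fw, Gb, Kb, Sd, Ts}.
Backdoor paths from Rg to Vt:
  P1: Rg <- Ts -> Dp -> Vt
  P2: Rg <- Ts -> Vt
  P3: Rg <- Fw -> Vt
The empty set is not sufficient: P1 (Rg <- Ts -> Dp -> Vt) has no collider blocking it and no conditioned non-collider, so it is open.
Try {Fw, Ts}:
  P1: blocked at fork node Ts ∈ conditioning set.
  P2: blocked at fork node Ts ∈ conditioning set.
  P3: blocked at fork node Fw ∈ conditioning set.
{Fw, Ts} contains no descendant of Rg and blocks every backdoor path.
Every element of {Fw, Ts} is needed (dropping Fw leaves P3 open; dropping Ts leaves P1 open), so no proper subset is valid.
Among all size-2 subsets of the eligible variables, only {Fw, Ts} blocks every backdoor path, so it is the unique smallest valid adjustment set.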